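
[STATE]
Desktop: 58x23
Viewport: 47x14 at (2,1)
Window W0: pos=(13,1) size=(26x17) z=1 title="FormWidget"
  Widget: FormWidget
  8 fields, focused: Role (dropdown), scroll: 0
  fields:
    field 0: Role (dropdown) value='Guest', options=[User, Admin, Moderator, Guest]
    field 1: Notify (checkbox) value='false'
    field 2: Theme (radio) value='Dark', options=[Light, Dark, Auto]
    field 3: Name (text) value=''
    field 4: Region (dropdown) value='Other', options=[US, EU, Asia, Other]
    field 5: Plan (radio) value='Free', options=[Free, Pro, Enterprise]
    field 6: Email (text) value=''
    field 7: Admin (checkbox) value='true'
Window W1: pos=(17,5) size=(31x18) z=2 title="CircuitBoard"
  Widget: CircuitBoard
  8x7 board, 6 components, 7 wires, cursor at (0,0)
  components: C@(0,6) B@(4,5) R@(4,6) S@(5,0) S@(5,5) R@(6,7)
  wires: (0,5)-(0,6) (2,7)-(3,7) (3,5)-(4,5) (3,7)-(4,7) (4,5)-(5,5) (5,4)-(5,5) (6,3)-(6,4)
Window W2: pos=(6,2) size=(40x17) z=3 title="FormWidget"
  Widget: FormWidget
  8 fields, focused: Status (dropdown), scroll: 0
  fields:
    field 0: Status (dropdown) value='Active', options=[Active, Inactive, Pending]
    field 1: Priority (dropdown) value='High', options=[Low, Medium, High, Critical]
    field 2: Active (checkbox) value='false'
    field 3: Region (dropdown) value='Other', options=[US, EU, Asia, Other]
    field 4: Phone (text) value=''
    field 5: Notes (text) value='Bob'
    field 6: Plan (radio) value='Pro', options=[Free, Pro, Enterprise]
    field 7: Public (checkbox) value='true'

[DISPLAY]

           ┏━━━━━━━━━━━━━━━━━━━━━━━━┓          
    ┏━━━━━━━━━━━━━━━━━━━━━━━━━━━━━━━━━━━━━━┓   
    ┃ FormWidget                           ┃   
    ┠──────────────────────────────────────┨   
    ┃> Status:     [Active               ▼]┃━┓ 
    ┃  Priority:   [High                 ▼]┃ ┃ 
    ┃  Active:     [ ]                     ┃─┨ 
    ┃  Region:     [Other                ▼]┃ ┃ 
    ┃  Phone:      [                      ]┃C┃ 
    ┃  Notes:      [Bob                   ]┃ ┃ 
    ┃  Plan:       ( ) Free  (●) Pro  ( ) E┃ ┃ 
    ┃  Public:     [x]                     ┃ ┃ 
    ┃                                      ┃ ┃ 
    ┃                                      ┃ ┃ 


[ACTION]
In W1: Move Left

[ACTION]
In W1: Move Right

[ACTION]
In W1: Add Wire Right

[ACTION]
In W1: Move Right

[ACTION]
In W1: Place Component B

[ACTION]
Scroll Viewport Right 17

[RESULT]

  ┏━━━━━━━━━━━━━━━━━━━━━━━━┓                   
━━━━━━━━━━━━━━━━━━━━━━━━━━━━━━━━━━┓            
mWidget                           ┃            
──────────────────────────────────┨            
atus:     [Active               ▼]┃━┓          
iority:   [High                 ▼]┃ ┃          
tive:     [ ]                     ┃─┨          
gion:     [Other                ▼]┃ ┃          
one:      [                      ]┃C┃          
tes:      [Bob                   ]┃ ┃          
an:       ( ) Free  (●) Pro  ( ) E┃ ┃          
blic:     [x]                     ┃ ┃          
                                  ┃ ┃          
                                  ┃ ┃          


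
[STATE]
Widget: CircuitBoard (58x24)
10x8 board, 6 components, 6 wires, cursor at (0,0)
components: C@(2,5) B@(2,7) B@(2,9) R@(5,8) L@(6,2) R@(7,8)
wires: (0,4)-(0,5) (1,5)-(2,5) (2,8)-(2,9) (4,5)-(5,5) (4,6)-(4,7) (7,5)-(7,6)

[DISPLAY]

   0 1 2 3 4 5 6 7 8 9                                    
0  [.]              · ─ ·                                 
                                                          
1                       ·                                 
                        │                                 
2                       C       B   · ─ B                 
                                                          
3                                                         
                                                          
4                       ·   · ─ ·                         
                        │                                 
5                       ·           R                     
                                                          
6           L                                             
                                                          
7                       · ─ ·       R                     
Cursor: (0,0)                                             
                                                          
                                                          
                                                          
                                                          
                                                          
                                                          
                                                          


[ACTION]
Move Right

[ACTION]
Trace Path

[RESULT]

   0 1 2 3 4 5 6 7 8 9                                    
0      [.]          · ─ ·                                 
                                                          
1                       ·                                 
                        │                                 
2                       C       B   · ─ B                 
                                                          
3                                                         
                                                          
4                       ·   · ─ ·                         
                        │                                 
5                       ·           R                     
                                                          
6           L                                             
                                                          
7                       · ─ ·       R                     
Cursor: (0,1)  Trace: No connections                      
                                                          
                                                          
                                                          
                                                          
                                                          
                                                          
                                                          


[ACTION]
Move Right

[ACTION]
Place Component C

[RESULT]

   0 1 2 3 4 5 6 7 8 9                                    
0          [C]      · ─ ·                                 
                                                          
1                       ·                                 
                        │                                 
2                       C       B   · ─ B                 
                                                          
3                                                         
                                                          
4                       ·   · ─ ·                         
                        │                                 
5                       ·           R                     
                                                          
6           L                                             
                                                          
7                       · ─ ·       R                     
Cursor: (0,2)  Trace: No connections                      
                                                          
                                                          
                                                          
                                                          
                                                          
                                                          
                                                          


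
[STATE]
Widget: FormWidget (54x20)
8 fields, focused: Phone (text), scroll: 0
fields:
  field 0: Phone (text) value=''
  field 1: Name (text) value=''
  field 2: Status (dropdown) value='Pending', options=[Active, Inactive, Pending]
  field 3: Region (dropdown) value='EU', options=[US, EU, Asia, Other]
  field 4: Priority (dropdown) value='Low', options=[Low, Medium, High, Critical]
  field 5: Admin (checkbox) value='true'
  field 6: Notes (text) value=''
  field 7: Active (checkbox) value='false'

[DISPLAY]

> Phone:      [                                      ]
  Name:       [                                      ]
  Status:     [Pending                              ▼]
  Region:     [EU                                   ▼]
  Priority:   [Low                                  ▼]
  Admin:      [x]                                     
  Notes:      [                                      ]
  Active:     [ ]                                     
                                                      
                                                      
                                                      
                                                      
                                                      
                                                      
                                                      
                                                      
                                                      
                                                      
                                                      
                                                      


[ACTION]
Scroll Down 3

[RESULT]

  Region:     [EU                                   ▼]
  Priority:   [Low                                  ▼]
  Admin:      [x]                                     
  Notes:      [                                      ]
  Active:     [ ]                                     
                                                      
                                                      
                                                      
                                                      
                                                      
                                                      
                                                      
                                                      
                                                      
                                                      
                                                      
                                                      
                                                      
                                                      
                                                      


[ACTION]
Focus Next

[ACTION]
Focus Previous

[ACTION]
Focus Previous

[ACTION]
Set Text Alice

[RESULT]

  Region:     [EU                                   ▼]
  Priority:   [Low                                  ▼]
  Admin:      [x]                                     
  Notes:      [                                      ]
> Active:     [ ]                                     
                                                      
                                                      
                                                      
                                                      
                                                      
                                                      
                                                      
                                                      
                                                      
                                                      
                                                      
                                                      
                                                      
                                                      
                                                      


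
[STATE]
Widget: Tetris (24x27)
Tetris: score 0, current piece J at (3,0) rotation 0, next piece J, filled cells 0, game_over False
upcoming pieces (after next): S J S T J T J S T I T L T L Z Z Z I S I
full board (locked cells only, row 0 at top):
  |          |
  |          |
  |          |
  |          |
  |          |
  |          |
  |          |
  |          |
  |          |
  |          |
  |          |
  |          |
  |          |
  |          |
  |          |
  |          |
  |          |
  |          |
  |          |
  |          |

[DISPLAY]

   █      │Next:        
   ███    │█            
          │███          
          │             
          │             
          │             
          │Score:       
          │0            
          │             
          │             
          │             
          │             
          │             
          │             
          │             
          │             
          │             
          │             
          │             
          │             
          │             
          │             
          │             
          │             
          │             
          │             
          │             


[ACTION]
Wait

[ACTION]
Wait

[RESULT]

          │Next:        
          │█            
   █      │███          
   ███    │             
          │             
          │             
          │Score:       
          │0            
          │             
          │             
          │             
          │             
          │             
          │             
          │             
          │             
          │             
          │             
          │             
          │             
          │             
          │             
          │             
          │             
          │             
          │             
          │             


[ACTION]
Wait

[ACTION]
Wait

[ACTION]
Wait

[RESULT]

          │Next:        
          │█            
          │███          
          │             
          │             
   █      │             
   ███    │Score:       
          │0            
          │             
          │             
          │             
          │             
          │             
          │             
          │             
          │             
          │             
          │             
          │             
          │             
          │             
          │             
          │             
          │             
          │             
          │             
          │             


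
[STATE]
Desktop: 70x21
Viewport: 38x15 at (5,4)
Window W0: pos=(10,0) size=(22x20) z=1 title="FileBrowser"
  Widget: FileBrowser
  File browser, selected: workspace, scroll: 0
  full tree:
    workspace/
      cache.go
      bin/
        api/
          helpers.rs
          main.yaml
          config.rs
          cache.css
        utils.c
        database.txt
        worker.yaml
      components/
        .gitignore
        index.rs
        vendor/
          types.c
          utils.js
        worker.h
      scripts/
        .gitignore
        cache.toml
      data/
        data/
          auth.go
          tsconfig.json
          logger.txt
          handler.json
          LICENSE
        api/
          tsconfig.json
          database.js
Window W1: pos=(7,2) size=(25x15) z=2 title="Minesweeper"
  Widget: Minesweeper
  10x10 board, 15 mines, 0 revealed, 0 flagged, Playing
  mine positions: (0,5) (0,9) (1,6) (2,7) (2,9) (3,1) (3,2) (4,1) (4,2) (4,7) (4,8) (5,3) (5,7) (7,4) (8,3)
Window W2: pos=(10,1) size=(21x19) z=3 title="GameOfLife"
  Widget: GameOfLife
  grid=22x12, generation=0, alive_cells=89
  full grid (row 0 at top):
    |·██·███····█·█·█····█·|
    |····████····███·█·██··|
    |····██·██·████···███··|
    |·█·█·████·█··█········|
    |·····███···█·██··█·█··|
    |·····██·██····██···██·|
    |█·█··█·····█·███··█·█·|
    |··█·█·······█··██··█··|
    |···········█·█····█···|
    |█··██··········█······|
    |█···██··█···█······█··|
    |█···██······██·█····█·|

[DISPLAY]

  ┠──┃Gen: 0             ┃┨           
  ┃■■┃██·███····█·█·█····┃┃           
  ┃■■┃···████····███·█·██┃┃           
  ┃■■┃···██·██·████···███┃┃           
  ┃■■┃█·█·████·█··█······┃┃           
  ┃■■┃····███···█·██··█·█┃┃           
  ┃■■┃····██·██····██···█┃┃           
  ┃■■┃·█··█·····█·███··█·┃┃           
  ┃■■┃·█·█·······█··██··█┃┃           
  ┃■■┃··········█·█····█·┃┃           
  ┃■■┃··██··········█····┃┃           
  ┃  ┃···██··█···█······█┃┃           
  ┗━━┃···██······██·█····┃┛           
     ┃                   ┃┃           
     ┃                   ┃┃           


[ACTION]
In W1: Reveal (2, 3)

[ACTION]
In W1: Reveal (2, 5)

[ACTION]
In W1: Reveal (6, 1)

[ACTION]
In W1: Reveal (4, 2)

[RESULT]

  ┠──┃Gen: 0             ┃┨           
  ┃■■┃██·███····█·█·█····┃┃           
  ┃■■┃···████····███·█·██┃┃           
  ┃■■┃···██·██·████···███┃┃           
  ┃■✹┃█·█·████·█··█······┃┃           
  ┃■✹┃····███···█·██··█·█┃┃           
  ┃12┃····██·██····██···█┃┃           
  ┃  ┃·█··█·····█·███··█·┃┃           
  ┃  ┃·█·█·······█··██··█┃┃           
  ┃  ┃··········█·█····█·┃┃           
  ┃  ┃··██··········█····┃┃           
  ┃  ┃···██··█···█······█┃┃           
  ┗━━┃···██······██·█····┃┛           
     ┃                   ┃┃           
     ┃                   ┃┃           


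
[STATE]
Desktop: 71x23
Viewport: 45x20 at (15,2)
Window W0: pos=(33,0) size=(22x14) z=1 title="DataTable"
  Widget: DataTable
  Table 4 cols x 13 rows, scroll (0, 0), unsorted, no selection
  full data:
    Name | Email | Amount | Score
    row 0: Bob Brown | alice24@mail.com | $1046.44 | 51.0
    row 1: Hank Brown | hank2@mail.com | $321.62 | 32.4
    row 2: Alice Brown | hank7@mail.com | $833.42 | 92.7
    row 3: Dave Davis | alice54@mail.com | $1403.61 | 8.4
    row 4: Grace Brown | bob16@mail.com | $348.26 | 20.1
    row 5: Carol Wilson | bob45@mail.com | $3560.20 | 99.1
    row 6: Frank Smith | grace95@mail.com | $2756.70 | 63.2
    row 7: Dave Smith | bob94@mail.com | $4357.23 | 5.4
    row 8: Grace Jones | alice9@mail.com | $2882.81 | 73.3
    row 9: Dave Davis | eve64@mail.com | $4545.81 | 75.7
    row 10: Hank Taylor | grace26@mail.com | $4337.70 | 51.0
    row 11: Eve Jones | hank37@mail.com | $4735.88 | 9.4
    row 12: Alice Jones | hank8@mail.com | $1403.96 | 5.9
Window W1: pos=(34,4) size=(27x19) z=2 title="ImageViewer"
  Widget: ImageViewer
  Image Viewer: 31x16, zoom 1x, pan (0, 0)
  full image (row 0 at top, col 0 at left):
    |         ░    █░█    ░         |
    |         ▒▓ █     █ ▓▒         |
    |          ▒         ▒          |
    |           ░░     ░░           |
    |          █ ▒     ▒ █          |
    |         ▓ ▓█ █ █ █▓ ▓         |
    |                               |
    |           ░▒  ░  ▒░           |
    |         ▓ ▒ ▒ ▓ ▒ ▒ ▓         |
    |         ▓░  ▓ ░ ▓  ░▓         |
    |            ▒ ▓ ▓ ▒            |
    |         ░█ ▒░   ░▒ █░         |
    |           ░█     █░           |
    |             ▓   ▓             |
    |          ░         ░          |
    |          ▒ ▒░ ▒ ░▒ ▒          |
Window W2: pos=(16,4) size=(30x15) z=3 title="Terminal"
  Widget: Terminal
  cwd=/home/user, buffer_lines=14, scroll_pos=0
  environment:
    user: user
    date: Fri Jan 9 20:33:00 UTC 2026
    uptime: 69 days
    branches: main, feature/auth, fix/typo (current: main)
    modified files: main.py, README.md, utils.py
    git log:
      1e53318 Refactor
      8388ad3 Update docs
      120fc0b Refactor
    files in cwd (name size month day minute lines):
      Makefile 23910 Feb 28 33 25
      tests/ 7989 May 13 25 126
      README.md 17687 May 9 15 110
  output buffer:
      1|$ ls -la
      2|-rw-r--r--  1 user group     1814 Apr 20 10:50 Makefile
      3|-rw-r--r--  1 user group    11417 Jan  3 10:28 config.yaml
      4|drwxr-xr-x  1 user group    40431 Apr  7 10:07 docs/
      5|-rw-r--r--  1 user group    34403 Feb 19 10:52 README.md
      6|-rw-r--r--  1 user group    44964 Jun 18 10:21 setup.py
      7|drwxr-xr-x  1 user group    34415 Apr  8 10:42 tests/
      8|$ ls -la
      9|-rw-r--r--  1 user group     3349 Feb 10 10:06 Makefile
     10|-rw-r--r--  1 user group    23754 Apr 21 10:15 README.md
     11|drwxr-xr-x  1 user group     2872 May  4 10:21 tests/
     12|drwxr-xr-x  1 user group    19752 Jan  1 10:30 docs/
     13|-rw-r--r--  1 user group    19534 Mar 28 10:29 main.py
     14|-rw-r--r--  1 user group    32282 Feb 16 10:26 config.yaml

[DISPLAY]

                  ┠────────────────────┨     
                  ┃Name        │Email  ┃     
 ┏━━━━━━━━━━━━━━━━━━━━━━━━━━━━┓━━━━━━━━━━━━━━
 ┃ Terminal                   ┃r             
 ┠────────────────────────────┨──────────────
 ┃$ ls -la                    ┃   █░█    ░   
 ┃-rw-r--r--  1 user group    ┃ █     █ ▓▒   
 ┃-rw-r--r--  1 user group    ┃         ▒    
 ┃drwxr-xr-x  1 user group    ┃░░     ░░     
 ┃-rw-r--r--  1 user group    ┃ ▒     ▒ █    
 ┃-rw-r--r--  1 user group    ┃▓█ █ █ █▓ ▓   
 ┃drwxr-xr-x  1 user group    ┃              
 ┃$ ls -la                    ┃░▒  ░  ▒░     
 ┃-rw-r--r--  1 user group    ┃▒ ▒ ▓ ▒ ▒ ▓   
 ┃-rw-r--r--  1 user group    ┃  ▓ ░ ▓  ░▓   
 ┃drwxr-xr-x  1 user group    ┃ ▒ ▓ ▓ ▒      
 ┗━━━━━━━━━━━━━━━━━━━━━━━━━━━━┛ ▒░   ░▒ █░   
                   ┃           ░█     █░     
                   ┃             ▓   ▓       
                   ┃          ░         ░    


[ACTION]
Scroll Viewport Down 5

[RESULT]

                  ┃Name        │Email  ┃     
 ┏━━━━━━━━━━━━━━━━━━━━━━━━━━━━┓━━━━━━━━━━━━━━
 ┃ Terminal                   ┃r             
 ┠────────────────────────────┨──────────────
 ┃$ ls -la                    ┃   █░█    ░   
 ┃-rw-r--r--  1 user group    ┃ █     █ ▓▒   
 ┃-rw-r--r--  1 user group    ┃         ▒    
 ┃drwxr-xr-x  1 user group    ┃░░     ░░     
 ┃-rw-r--r--  1 user group    ┃ ▒     ▒ █    
 ┃-rw-r--r--  1 user group    ┃▓█ █ █ █▓ ▓   
 ┃drwxr-xr-x  1 user group    ┃              
 ┃$ ls -la                    ┃░▒  ░  ▒░     
 ┃-rw-r--r--  1 user group    ┃▒ ▒ ▓ ▒ ▒ ▓   
 ┃-rw-r--r--  1 user group    ┃  ▓ ░ ▓  ░▓   
 ┃drwxr-xr-x  1 user group    ┃ ▒ ▓ ▓ ▒      
 ┗━━━━━━━━━━━━━━━━━━━━━━━━━━━━┛ ▒░   ░▒ █░   
                   ┃           ░█     █░     
                   ┃             ▓   ▓       
                   ┃          ░         ░    
                   ┗━━━━━━━━━━━━━━━━━━━━━━━━━


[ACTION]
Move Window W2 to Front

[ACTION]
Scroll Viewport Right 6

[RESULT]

            ┃Name        │Email  ┃           
━━━━━━━━━━━━━━━━━━━━━━━━┓━━━━━━━━━━━━━━┓     
minal                   ┃r             ┃     
────────────────────────┨──────────────┨     
 -la                    ┃   █░█    ░   ┃     
r--r--  1 user group    ┃ █     █ ▓▒   ┃     
r--r--  1 user group    ┃         ▒    ┃     
r-xr-x  1 user group    ┃░░     ░░     ┃     
r--r--  1 user group    ┃ ▒     ▒ █    ┃     
r--r--  1 user group    ┃▓█ █ █ █▓ ▓   ┃     
r-xr-x  1 user group    ┃              ┃     
 -la                    ┃░▒  ░  ▒░     ┃     
r--r--  1 user group    ┃▒ ▒ ▓ ▒ ▒ ▓   ┃     
r--r--  1 user group    ┃  ▓ ░ ▓  ░▓   ┃     
r-xr-x  1 user group    ┃ ▒ ▓ ▓ ▒      ┃     
━━━━━━━━━━━━━━━━━━━━━━━━┛ ▒░   ░▒ █░   ┃     
             ┃           ░█     █░     ┃     
             ┃             ▓   ▓       ┃     
             ┃          ░         ░    ┃     
             ┗━━━━━━━━━━━━━━━━━━━━━━━━━┛     


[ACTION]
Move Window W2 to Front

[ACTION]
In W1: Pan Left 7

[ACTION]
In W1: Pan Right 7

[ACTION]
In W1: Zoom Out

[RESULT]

            ┃Name        │Email  ┃           
━━━━━━━━━━━━━━━━━━━━━━━━┓━━━━━━━━━━━━━━┓     
minal                   ┃r             ┃     
────────────────────────┨──────────────┨     
 -la                    ┃   ░          ┃     
r--r--  1 user group    ┃█ ▓▒          ┃     
r--r--  1 user group    ┃  ▒           ┃     
r-xr-x  1 user group    ┃░░            ┃     
r--r--  1 user group    ┃▒ █           ┃     
r--r--  1 user group    ┃█▓ ▓          ┃     
r-xr-x  1 user group    ┃              ┃     
 -la                    ┃▒░            ┃     
r--r--  1 user group    ┃ ▒ ▓          ┃     
r--r--  1 user group    ┃  ░▓          ┃     
r-xr-x  1 user group    ┃▒             ┃     
━━━━━━━━━━━━━━━━━━━━━━━━┛▒ █░          ┃     
             ┃    ░█     █░            ┃     
             ┃      ▓   ▓              ┃     
             ┃   ░         ░           ┃     
             ┗━━━━━━━━━━━━━━━━━━━━━━━━━┛     


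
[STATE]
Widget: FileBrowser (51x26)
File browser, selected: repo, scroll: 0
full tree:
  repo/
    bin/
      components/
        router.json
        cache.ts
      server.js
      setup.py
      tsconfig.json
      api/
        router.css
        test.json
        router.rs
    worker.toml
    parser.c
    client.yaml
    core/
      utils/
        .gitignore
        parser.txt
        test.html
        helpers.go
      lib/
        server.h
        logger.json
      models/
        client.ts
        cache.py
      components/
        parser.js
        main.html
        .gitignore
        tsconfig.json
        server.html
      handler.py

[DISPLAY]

> [-] repo/                                        
    [+] bin/                                       
    worker.toml                                    
    parser.c                                       
    client.yaml                                    
    [+] core/                                      
                                                   
                                                   
                                                   
                                                   
                                                   
                                                   
                                                   
                                                   
                                                   
                                                   
                                                   
                                                   
                                                   
                                                   
                                                   
                                                   
                                                   
                                                   
                                                   
                                                   


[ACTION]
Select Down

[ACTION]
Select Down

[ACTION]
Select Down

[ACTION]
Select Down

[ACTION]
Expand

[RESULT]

  [-] repo/                                        
    [+] bin/                                       
    worker.toml                                    
    parser.c                                       
  > client.yaml                                    
    [+] core/                                      
                                                   
                                                   
                                                   
                                                   
                                                   
                                                   
                                                   
                                                   
                                                   
                                                   
                                                   
                                                   
                                                   
                                                   
                                                   
                                                   
                                                   
                                                   
                                                   
                                                   


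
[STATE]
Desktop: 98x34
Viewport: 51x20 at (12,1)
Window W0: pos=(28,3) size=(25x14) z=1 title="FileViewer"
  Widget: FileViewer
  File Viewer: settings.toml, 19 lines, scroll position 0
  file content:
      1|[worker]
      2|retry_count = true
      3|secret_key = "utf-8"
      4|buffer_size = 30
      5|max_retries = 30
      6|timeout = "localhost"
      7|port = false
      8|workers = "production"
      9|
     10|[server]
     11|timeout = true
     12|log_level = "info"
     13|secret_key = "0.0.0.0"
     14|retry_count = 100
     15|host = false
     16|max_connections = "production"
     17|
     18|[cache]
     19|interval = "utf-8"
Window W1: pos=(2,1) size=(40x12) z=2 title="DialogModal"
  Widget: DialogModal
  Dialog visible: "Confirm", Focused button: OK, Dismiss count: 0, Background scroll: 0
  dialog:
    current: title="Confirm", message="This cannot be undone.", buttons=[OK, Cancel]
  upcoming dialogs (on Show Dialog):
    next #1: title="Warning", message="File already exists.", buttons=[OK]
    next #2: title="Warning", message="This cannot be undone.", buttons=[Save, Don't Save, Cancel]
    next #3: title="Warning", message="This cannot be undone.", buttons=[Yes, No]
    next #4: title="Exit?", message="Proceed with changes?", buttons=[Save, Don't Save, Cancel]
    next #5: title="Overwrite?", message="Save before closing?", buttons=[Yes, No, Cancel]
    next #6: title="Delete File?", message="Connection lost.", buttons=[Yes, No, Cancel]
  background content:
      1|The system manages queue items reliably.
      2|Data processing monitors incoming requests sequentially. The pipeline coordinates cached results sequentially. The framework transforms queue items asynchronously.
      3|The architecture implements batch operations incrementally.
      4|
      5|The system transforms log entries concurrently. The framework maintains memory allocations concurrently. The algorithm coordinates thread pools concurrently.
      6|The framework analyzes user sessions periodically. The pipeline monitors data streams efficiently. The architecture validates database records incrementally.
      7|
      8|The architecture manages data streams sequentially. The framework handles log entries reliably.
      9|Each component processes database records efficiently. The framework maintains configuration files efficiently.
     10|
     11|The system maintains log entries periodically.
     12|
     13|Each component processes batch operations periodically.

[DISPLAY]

━━━━━━━━━━━━━━━━━━━━━━━━━━━━━┓                     
dal                          ┃                     
─────────────────────────────┨━━━━━━━━━━┓          
m manages queue items reliabl┃          ┃          
──────────────────────┐g requ┃──────────┨          
      Confirm         │h oper┃         ▲┃          
his cannot be undone. │      ┃ true    █┃          
   [OK]  Cancel       │s conc┃"utf-8"  ░┃          
──────────────────────┘ions p┃ 30      ░┃          
                             ┃ 30      ░┃          
tecture manages data streams ┃calhost" ░┃          
━━━━━━━━━━━━━━━━━━━━━━━━━━━━━┛         ░┃          
                ┃workers = "production"░┃          
                ┃                      ░┃          
                ┃[server]              ▼┃          
                ┗━━━━━━━━━━━━━━━━━━━━━━━┛          
                                                   
                                                   
                                                   
                                                   


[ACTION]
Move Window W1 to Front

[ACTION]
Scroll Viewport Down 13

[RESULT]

                ┃                      ░┃          
                ┃[server]              ▼┃          
                ┗━━━━━━━━━━━━━━━━━━━━━━━┛          
                                                   
                                                   
                                                   
                                                   
                                                   
                                                   
                                                   
                                                   
                                                   
                                                   
                                                   
                                                   
                                                   
                                                   
                                                   
                                                   
                                                   


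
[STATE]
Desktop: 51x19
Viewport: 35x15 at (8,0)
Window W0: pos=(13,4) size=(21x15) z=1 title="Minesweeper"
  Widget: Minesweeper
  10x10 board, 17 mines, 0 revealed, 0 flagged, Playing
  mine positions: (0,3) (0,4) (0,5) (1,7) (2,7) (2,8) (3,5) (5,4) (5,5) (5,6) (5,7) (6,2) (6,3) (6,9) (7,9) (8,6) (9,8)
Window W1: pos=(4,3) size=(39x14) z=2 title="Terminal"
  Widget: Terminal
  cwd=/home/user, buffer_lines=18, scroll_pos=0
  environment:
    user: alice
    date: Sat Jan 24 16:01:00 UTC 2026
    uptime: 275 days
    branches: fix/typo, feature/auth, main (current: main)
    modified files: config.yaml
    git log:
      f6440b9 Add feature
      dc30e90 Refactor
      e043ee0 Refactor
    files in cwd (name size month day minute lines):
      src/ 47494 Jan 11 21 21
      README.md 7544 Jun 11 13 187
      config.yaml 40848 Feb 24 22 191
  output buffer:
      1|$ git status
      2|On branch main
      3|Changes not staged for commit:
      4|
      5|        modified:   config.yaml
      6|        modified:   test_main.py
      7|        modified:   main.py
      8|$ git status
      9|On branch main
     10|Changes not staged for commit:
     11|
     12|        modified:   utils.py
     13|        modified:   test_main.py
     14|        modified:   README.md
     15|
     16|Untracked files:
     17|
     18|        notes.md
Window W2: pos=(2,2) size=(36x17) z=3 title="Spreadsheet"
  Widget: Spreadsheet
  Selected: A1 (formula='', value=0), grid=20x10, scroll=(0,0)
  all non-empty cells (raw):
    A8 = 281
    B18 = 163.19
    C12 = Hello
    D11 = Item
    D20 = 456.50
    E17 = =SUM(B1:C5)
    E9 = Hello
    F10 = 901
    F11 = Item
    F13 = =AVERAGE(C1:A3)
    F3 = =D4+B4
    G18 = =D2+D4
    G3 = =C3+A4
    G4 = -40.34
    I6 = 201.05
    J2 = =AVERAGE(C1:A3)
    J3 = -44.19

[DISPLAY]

                                   
                                   
━━━━━━━━━━━━━━━━━━━━━━━━━━━━━┓     
adsheet                      ┃━━━━┓
─────────────────────────────┨    ┃
                             ┃────┨
  A       B       C       D  ┃    ┃
-----------------------------┃    ┃
    [0]       0       0      ┃    ┃
      0       0       0      ┃    ┃
      0       0       0      ┃    ┃
      0       0       0      ┃    ┃
      0       0       0      ┃    ┃
      0       0       0      ┃    ┃
      0       0       0      ┃    ┃


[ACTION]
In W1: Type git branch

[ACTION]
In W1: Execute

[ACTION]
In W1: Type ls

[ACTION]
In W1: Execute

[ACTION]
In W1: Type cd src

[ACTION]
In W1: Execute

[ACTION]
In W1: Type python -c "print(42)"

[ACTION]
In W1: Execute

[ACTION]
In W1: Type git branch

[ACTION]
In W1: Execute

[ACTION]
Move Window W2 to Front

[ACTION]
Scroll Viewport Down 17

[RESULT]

─────────────────────────────┨    ┃
                             ┃────┨
  A       B       C       D  ┃    ┃
-----------------------------┃    ┃
    [0]       0       0      ┃    ┃
      0       0       0      ┃    ┃
      0       0       0      ┃    ┃
      0       0       0      ┃    ┃
      0       0       0      ┃    ┃
      0       0       0      ┃    ┃
      0       0       0      ┃    ┃
    281       0       0      ┃    ┃
      0       0       0      ┃━━━━┛
      0       0       0      ┃     
━━━━━━━━━━━━━━━━━━━━━━━━━━━━━┛     


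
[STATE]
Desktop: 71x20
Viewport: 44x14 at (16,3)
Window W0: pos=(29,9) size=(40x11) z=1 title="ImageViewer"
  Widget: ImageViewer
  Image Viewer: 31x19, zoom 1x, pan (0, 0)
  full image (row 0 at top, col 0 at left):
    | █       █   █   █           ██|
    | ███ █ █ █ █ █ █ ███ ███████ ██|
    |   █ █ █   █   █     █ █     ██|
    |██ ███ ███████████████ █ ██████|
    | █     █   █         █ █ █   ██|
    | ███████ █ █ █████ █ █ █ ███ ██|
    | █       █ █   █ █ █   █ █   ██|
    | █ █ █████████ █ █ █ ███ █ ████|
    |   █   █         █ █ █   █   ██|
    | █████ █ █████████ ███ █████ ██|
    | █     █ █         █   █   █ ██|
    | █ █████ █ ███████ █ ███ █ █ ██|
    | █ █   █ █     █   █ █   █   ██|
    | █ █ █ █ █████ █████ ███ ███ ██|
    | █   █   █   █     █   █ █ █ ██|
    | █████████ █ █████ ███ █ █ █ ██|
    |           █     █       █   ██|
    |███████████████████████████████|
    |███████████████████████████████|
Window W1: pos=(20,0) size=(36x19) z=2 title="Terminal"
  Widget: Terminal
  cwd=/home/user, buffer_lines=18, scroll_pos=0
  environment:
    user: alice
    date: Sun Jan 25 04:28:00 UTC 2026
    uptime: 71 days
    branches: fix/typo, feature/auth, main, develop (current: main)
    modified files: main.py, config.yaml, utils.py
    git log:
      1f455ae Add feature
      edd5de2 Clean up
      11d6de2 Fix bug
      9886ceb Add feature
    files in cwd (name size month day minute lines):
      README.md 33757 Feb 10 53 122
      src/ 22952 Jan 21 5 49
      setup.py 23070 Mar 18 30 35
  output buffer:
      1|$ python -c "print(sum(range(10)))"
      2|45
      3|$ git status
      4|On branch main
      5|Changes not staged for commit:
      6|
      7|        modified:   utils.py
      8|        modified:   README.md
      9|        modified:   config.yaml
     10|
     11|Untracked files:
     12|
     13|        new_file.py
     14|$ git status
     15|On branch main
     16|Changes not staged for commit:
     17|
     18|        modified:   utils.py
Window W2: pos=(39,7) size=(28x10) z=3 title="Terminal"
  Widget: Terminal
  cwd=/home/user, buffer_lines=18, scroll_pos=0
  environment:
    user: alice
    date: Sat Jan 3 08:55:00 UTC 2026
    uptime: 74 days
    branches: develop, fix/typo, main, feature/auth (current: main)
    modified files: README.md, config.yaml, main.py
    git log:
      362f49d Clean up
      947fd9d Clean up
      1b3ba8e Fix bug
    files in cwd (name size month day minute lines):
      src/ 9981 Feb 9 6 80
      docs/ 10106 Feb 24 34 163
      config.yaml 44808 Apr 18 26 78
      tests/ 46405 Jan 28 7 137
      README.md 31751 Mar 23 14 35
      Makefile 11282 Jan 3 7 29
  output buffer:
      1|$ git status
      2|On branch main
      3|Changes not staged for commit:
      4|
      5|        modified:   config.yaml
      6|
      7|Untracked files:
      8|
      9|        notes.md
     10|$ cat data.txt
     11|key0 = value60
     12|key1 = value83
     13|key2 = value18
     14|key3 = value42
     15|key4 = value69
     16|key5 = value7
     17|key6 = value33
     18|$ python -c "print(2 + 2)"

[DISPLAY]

    ┃$ python -c "print(sum(range(10)))┃    
    ┃45                                ┃    
    ┃$ git status                      ┃    
    ┃On branch main                    ┃    
    ┃Changes not staged┏━━━━━━━━━━━━━━━━━━━━
    ┃                  ┃ Terminal           
    ┃        modified: ┠────────────────────
    ┃        modified: ┃$ git status        
    ┃        modified: ┃On branch main      
    ┃                  ┃Changes not staged f
    ┃Untracked files:  ┃                    
    ┃                  ┃        modified:   
    ┃        new_file.p┃                    
    ┃$ git status      ┗━━━━━━━━━━━━━━━━━━━━


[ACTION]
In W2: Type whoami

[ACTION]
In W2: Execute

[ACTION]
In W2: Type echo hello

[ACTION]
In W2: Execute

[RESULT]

    ┃$ python -c "print(sum(range(10)))┃    
    ┃45                                ┃    
    ┃$ git status                      ┃    
    ┃On branch main                    ┃    
    ┃Changes not staged┏━━━━━━━━━━━━━━━━━━━━
    ┃                  ┃ Terminal           
    ┃        modified: ┠────────────────────
    ┃        modified: ┃$ python -c "print(2
    ┃        modified: ┃$ whoami            
    ┃                  ┃alice               
    ┃Untracked files:  ┃$ echo hello        
    ┃                  ┃hello               
    ┃        new_file.p┃$ █                 
    ┃$ git status      ┗━━━━━━━━━━━━━━━━━━━━
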